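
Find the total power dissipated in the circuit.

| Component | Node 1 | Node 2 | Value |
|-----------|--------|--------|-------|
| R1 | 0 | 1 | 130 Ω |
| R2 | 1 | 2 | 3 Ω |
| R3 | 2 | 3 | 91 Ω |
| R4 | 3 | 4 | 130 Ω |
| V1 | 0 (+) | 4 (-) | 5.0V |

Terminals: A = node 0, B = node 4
Nodal analysis, taking node 4 as the 0 V reference.
Source V1 fixes V_0 = 5 V.
KCL at each unknown node (sum of currents leaving = 0; resistances in Ω):
  Node 1: (V_1 - 5)/130 + (V_1 - V_2)/3 = 0
  Node 2: (V_2 - V_1)/3 + (V_2 - V_3)/91 = 0
  Node 3: (V_3 - V_2)/91 + (V_3 - 0)/130 = 0
Collecting terms (coefficients in siemens):
  0.341·V_1 - 0.3333·V_2 = 0.03846
  0.3443·V_2 - 0.3333·V_1 - 0.01099·V_3 = 0
  0.01868·V_3 - 0.01099·V_2 = 0
Solving these 3 simultaneous equations (Gaussian elimination) gives:
  V_1 = 3.164 V, V_2 = 3.121 V, V_3 = 1.836 V
Power in each resistor, P = (ΔV)²/R:
  P_R1 = (5 - 3.164)²/130 = 0.02593 W
  P_R2 = (3.164 - 3.121)²/3 = 0.0005985 W
  P_R3 = (3.121 - 1.836)²/91 = 0.01815 W
  P_R4 = (1.836 - 0)²/130 = 0.02593 W
P_total = P_R1 + P_R2 + P_R3 + P_R4 = 0.07062 W

Final answer: 0.07062 W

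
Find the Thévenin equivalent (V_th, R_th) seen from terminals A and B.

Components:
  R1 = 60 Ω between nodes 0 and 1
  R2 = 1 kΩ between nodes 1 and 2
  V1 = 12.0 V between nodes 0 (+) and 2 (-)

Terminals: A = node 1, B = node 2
Step 1 — V_th is the open-circuit voltage V_A - V_B (nothing connected across the terminals).
Nodal analysis, taking node 2 as the 0 V reference.
Source V1 fixes V_0 = 12 V.
KCL at each unknown node (sum of currents leaving = 0; resistances in Ω):
  Node 1: (V_1 - 12)/60 + (V_1 - 0)/1000 = 0
Collecting terms: 0.01767 × V_1 = 0.2  =>  V_1 = 11.32 V
V_th = V_1 - V_2 = 11.32 - 0 = 11.32 V
Step 2 — R_th: zero the source — replace V1 by a short circuit (node 2 merges into node 0) — and find the resistance seen between A (node 1) and B (node 0).
Reduce the network between node 1 (A) and node 0 (B) by series/parallel combination:
  Rp1 = R1 ‖ R2 (parallel, both between nodes 0 and 1) = 1/(1/60 + 1/1000) = 56.6 Ω
R_th = 56.6 Ω

Final answer: V_th = 11.32 V, R_th = 56.6 Ω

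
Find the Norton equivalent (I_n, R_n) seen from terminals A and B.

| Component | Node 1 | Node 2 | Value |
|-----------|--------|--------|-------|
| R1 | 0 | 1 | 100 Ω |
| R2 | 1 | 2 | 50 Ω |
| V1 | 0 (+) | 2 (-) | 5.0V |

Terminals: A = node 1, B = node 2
Find the Thévenin equivalent first; then I_n = V_th/R_th and R_n = R_th.
Step 1 — V_th is the open-circuit voltage V_A - V_B (nothing connected across the terminals).
Nodal analysis, taking node 2 as the 0 V reference.
Source V1 fixes V_0 = 5 V.
KCL at each unknown node (sum of currents leaving = 0; resistances in Ω):
  Node 1: (V_1 - 5)/100 + (V_1 - 0)/50 = 0
Collecting terms: 0.03 × V_1 = 0.05  =>  V_1 = 1.667 V
V_th = V_1 - V_2 = 1.667 - 0 = 1.667 V
Step 2 — R_th: zero the source — replace V1 by a short circuit (node 2 merges into node 0) — and find the resistance seen between A (node 1) and B (node 0).
Reduce the network between node 1 (A) and node 0 (B) by series/parallel combination:
  Rp1 = R1 ‖ R2 (parallel, both between nodes 0 and 1) = 1/(1/100 + 1/50) = 33.33 Ω
R_th = 33.33 Ω
I_n = V_th/R_th = 1.667/33.33 = 0.05 A, and R_n = R_th = 33.33 Ω

Final answer: I_n = 0.05 A, R_n = 33.33 Ω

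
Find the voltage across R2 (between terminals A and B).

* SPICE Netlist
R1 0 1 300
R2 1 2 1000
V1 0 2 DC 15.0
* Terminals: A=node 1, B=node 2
R1 and R2 are in series across V1 (node 0 → node 1 → node 2), and the output A–B is taken across R2, so this is a voltage divider.
Series current: I = V1/(R1 + R2) = 15/(300 + 1000) = 15/1300 = 0.01154 A
V_R2 = I × R2 = V1 × R2/(R1 + R2) = 15 × 1000/1300 = 11.54 V

Final answer: 11.54 V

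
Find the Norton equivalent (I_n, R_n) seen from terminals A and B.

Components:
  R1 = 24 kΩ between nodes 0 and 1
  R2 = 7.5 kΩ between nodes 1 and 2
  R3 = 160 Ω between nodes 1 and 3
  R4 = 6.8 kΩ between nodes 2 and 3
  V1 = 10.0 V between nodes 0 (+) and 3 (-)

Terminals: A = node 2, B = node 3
Find the Thévenin equivalent first; then I_n = V_th/R_th and R_n = R_th.
Step 1 — V_th is the open-circuit voltage V_A - V_B (nothing connected across the terminals).
Nodal analysis, taking node 3 as the 0 V reference.
Source V1 fixes V_0 = 10 V.
KCL at each unknown node (sum of currents leaving = 0; resistances in Ω):
  Node 1: (V_1 - 10)/24000 + (V_1 - V_2)/7500 + (V_1 - 0)/160 = 0
  Node 2: (V_2 - V_1)/7500 + (V_2 - 0)/6800 = 0
Collecting terms (coefficients in siemens):
  0.006425·V_1 - 0.0001333·V_2 = 0.0004167
  0.0002804·V_2 - 0.0001333·V_1 = 0
Determinant D = (0.006425)(0.0002804) - (-0.0001333)(-0.0001333) = 0.000001784
V_1 = [(0.0004167)(0.0002804) - (-0.0001333)(0)]/D = 0.0655 V
V_2 = [(0.006425)(0) - (0.0004167)(-0.0001333)]/D = 0.03115 V
V_th = V_2 - V_3 = 0.03115 - 0 = 0.03115 V
Step 2 — R_th: zero the source — replace V1 by a short circuit (node 3 merges into node 0) — and find the resistance seen between A (node 2) and B (node 0).
Reduce the network between node 2 (A) and node 0 (B) by series/parallel combination:
  Rp1 = R1 ‖ R3 (parallel, both between nodes 0 and 1) = 1/(1/24000 + 1/160) = 158.9 Ω
  Rs1 = R2 + Rp1 (series, joined only at node 1) = 7500 + 158.9 = 7659 Ω
  Rp2 = R4 ‖ Rs1 (parallel, both between nodes 0 and 2) = 1/(1/6800 + 1/7659) = 3602 Ω
R_th = 3.602 kΩ
I_n = V_th/R_th = 0.03115/3602 = 0.000008647 A, and R_n = R_th = 3.602 kΩ

Final answer: I_n = 8.647e-06 A, R_n = 3.602 kΩ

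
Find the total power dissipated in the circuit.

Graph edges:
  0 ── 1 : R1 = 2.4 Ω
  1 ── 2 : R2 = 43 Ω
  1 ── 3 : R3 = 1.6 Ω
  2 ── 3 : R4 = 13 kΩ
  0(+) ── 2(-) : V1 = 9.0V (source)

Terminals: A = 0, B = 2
Nodal analysis, taking node 2 as the 0 V reference.
Source V1 fixes V_0 = 9 V.
KCL at each unknown node (sum of currents leaving = 0; resistances in Ω):
  Node 1: (V_1 - 9)/2.4 + (V_1 - 0)/43 + (V_1 - V_3)/1.6 = 0
  Node 3: (V_3 - V_1)/1.6 + (V_3 - 0)/13000 = 0
Collecting terms (coefficients in siemens):
  1.065·V_1 - 0.625·V_3 = 3.75
  0.6251·V_3 - 0.625·V_1 = 0
Determinant D = (1.065)(0.6251) - (-0.625)(-0.625) = 0.275
V_1 = [(3.75)(0.6251) - (-0.625)(0)]/D = 8.523 V
V_3 = [(1.065)(0) - (3.75)(-0.625)]/D = 8.522 V
Power in each resistor, P = (ΔV)²/R:
  P_R1 = (9 - 8.523)²/2.4 = 0.09491 W
  P_R2 = (8.523 - 0)²/43 = 1.689 W
  P_R3 = (8.523 - 8.522)²/1.6 = 0.0000006875 W
  P_R4 = (0 - 8.522)²/13000 = 0.005586 W
P_total = P_R1 + P_R2 + P_R3 + P_R4 = 1.79 W

Final answer: 1.79 W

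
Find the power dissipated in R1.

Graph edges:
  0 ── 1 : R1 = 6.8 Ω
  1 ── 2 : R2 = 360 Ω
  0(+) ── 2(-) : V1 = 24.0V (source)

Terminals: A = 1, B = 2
Nodal analysis, taking node 2 as the 0 V reference.
Source V1 fixes V_0 = 24 V.
KCL at each unknown node (sum of currents leaving = 0; resistances in Ω):
  Node 1: (V_1 - 24)/6.8 + (V_1 - 0)/360 = 0
Collecting terms: 0.1498 × V_1 = 3.529  =>  V_1 = 23.56 V
I_R1 = (V_0 - V_1)/R1 = (24 - 23.56)/6.8 = 0.06543 A
P_R1 = I_R1² × R1 = (0.06543)² × 6.8 = 0.02911 W

Final answer: 0.02911 W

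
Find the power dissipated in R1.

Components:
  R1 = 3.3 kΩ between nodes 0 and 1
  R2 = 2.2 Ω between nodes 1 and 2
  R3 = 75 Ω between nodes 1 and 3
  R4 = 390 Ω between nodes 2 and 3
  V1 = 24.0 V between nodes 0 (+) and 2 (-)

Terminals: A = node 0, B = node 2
Nodal analysis, taking node 2 as the 0 V reference.
Source V1 fixes V_0 = 24 V.
KCL at each unknown node (sum of currents leaving = 0; resistances in Ω):
  Node 1: (V_1 - 24)/3300 + (V_1 - 0)/2.2 + (V_1 - V_3)/75 = 0
  Node 3: (V_3 - V_1)/75 + (V_3 - 0)/390 = 0
Collecting terms (coefficients in siemens):
  0.4682·V_1 - 0.01333·V_3 = 0.007273
  0.0159·V_3 - 0.01333·V_1 = 0
Determinant D = (0.4682)(0.0159) - (-0.01333)(-0.01333) = 0.007265
V_1 = [(0.007273)(0.0159) - (-0.01333)(0)]/D = 0.01591 V
V_3 = [(0.4682)(0) - (0.007273)(-0.01333)]/D = 0.01335 V
I_R1 = (V_0 - V_1)/R1 = (24 - 0.01591)/3300 = 0.007268 A
P_R1 = I_R1² × R1 = (0.007268)² × 3300 = 0.1743 W

Final answer: 0.1743 W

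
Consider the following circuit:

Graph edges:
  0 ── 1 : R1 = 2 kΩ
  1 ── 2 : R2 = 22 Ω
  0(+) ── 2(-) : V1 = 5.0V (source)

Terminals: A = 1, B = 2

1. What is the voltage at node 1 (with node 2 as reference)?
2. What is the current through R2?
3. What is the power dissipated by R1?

Nodal analysis, taking node 2 as the 0 V reference.
Source V1 fixes V_0 = 5 V.
KCL at each unknown node (sum of currents leaving = 0; resistances in Ω):
  Node 1: (V_1 - 5)/2000 + (V_1 - 0)/22 = 0
Collecting terms: 0.04595 × V_1 = 0.0025  =>  V_1 = 0.0544 V
Part 1:
  Read off the nodal solution: V_1 = 0.0544 V
Part 2:
  I_R2 = (V_1 - V_2)/R2 = (0.0544 - 0)/22 = 0.002473 A
  Magnitude: I_R2 = 0.002473 A
Part 3:
  I_R1 = (V_0 - V_1)/R1 = (5 - 0.0544)/2000 = 0.002473 A
  P_R1 = I_R1² × R1 = (0.002473)² × 2000 = 0.01223 W

Final answers:
1. V_1 = 0.0544 V
2. I_R2 = 0.002473 A
3. P_R1 = 0.01223 W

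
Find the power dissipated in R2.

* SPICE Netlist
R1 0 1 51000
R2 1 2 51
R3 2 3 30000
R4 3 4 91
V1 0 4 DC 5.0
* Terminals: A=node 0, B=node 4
Nodal analysis, taking node 4 as the 0 V reference.
Source V1 fixes V_0 = 5 V.
KCL at each unknown node (sum of currents leaving = 0; resistances in Ω):
  Node 1: (V_1 - 5)/51000 + (V_1 - V_2)/51 = 0
  Node 2: (V_2 - V_1)/51 + (V_2 - V_3)/30000 = 0
  Node 3: (V_3 - V_2)/30000 + (V_3 - 0)/91 = 0
Collecting terms (coefficients in siemens):
  0.01963·V_1 - 0.01961·V_2 = 0.00009804
  0.01964·V_2 - 0.01961·V_1 - 0.00003333·V_3 = 0
  0.01102·V_3 - 0.00003333·V_2 = 0
Solving these 3 simultaneous equations (Gaussian elimination) gives:
  V_1 = 1.857 V, V_2 = 1.854 V, V_3 = 0.005607 V
I_R2 = (V_1 - V_2)/R2 = (1.857 - 1.854)/51 = 0.00006162 A
P_R2 = I_R2² × R2 = (0.00006162)² × 51 = 0.0000001937 W

Final answer: 1.937e-07 W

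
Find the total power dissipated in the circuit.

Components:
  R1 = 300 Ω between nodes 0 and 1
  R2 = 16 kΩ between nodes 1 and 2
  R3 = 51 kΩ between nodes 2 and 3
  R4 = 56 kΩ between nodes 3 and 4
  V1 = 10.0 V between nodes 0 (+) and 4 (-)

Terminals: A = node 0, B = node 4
Nodal analysis, taking node 4 as the 0 V reference.
Source V1 fixes V_0 = 10 V.
KCL at each unknown node (sum of currents leaving = 0; resistances in Ω):
  Node 1: (V_1 - 10)/300 + (V_1 - V_2)/16000 = 0
  Node 2: (V_2 - V_1)/16000 + (V_2 - V_3)/51000 = 0
  Node 3: (V_3 - V_2)/51000 + (V_3 - 0)/56000 = 0
Collecting terms (coefficients in siemens):
  0.003396·V_1 - 0.0000625·V_2 = 0.03333
  0.00008211·V_2 - 0.0000625·V_1 - 0.00001961·V_3 = 0
  0.00003746·V_3 - 0.00001961·V_2 = 0
Solving these 3 simultaneous equations (Gaussian elimination) gives:
  V_1 = 9.976 V, V_2 = 8.678 V, V_3 = 4.542 V
Power in each resistor, P = (ΔV)²/R:
  P_R1 = (10 - 9.976)²/300 = 0.000001973 W
  P_R2 = (9.976 - 8.678)²/16000 = 0.0001052 W
  P_R3 = (8.678 - 4.542)²/51000 = 0.0003355 W
  P_R4 = (4.542 - 0)²/56000 = 0.0003684 W
P_total = P_R1 + P_R2 + P_R3 + P_R4 = 0.000811 W

Final answer: 0.000811 W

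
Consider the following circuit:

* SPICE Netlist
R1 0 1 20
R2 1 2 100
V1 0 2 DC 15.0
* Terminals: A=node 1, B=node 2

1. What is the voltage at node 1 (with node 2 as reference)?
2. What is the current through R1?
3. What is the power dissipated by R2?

Nodal analysis, taking node 2 as the 0 V reference.
Source V1 fixes V_0 = 15 V.
KCL at each unknown node (sum of currents leaving = 0; resistances in Ω):
  Node 1: (V_1 - 15)/20 + (V_1 - 0)/100 = 0
Collecting terms: 0.06 × V_1 = 0.75  =>  V_1 = 12.5 V
Part 1:
  Read off the nodal solution: V_1 = 12.5 V
Part 2:
  I_R1 = (V_0 - V_1)/R1 = (15 - 12.5)/20 = 0.125 A
  Magnitude: I_R1 = 0.125 A
Part 3:
  I_R2 = (V_1 - V_2)/R2 = (12.5 - 0)/100 = 0.125 A
  P_R2 = I_R2² × R2 = (0.125)² × 100 = 1.562 W

Final answers:
1. V_1 = 12.5 V
2. I_R1 = 0.125 A
3. P_R2 = 1.562 W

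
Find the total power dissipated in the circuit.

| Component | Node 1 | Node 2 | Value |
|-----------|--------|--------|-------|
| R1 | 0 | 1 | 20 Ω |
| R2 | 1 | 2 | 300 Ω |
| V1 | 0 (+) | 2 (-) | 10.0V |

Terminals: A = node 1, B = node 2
Nodal analysis, taking node 2 as the 0 V reference.
Source V1 fixes V_0 = 10 V.
KCL at each unknown node (sum of currents leaving = 0; resistances in Ω):
  Node 1: (V_1 - 10)/20 + (V_1 - 0)/300 = 0
Collecting terms: 0.05333 × V_1 = 0.5  =>  V_1 = 9.375 V
Power in each resistor, P = (ΔV)²/R:
  P_R1 = (10 - 9.375)²/20 = 0.01953 W
  P_R2 = (9.375 - 0)²/300 = 0.293 W
P_total = P_R1 + P_R2 = 0.3125 W

Final answer: 0.3125 W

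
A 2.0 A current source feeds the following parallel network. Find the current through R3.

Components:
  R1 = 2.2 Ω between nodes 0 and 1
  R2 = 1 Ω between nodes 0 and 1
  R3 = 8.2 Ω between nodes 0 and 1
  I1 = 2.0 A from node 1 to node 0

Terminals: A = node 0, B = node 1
All resistors sit directly between nodes 0 and 1, so they are in parallel and share one voltage V; the full source current 2 A splits among them.
1/R_par = 1/2.2 + 1/1 + 1/8.2 = 1.576 S  =>  R_par = 0.6343 Ω
V = I × R_par = 2 × 0.6343 = 1.269 V
I_R3 = V/R3 = 1.269/8.2 = 0.1547 A

Final answer: 0.1547 A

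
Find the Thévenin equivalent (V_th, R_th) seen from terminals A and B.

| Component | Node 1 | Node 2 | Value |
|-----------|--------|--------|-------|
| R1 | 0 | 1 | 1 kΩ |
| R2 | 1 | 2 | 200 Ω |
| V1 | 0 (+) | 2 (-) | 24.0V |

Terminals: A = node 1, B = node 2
Step 1 — V_th is the open-circuit voltage V_A - V_B (nothing connected across the terminals).
Nodal analysis, taking node 2 as the 0 V reference.
Source V1 fixes V_0 = 24 V.
KCL at each unknown node (sum of currents leaving = 0; resistances in Ω):
  Node 1: (V_1 - 24)/1000 + (V_1 - 0)/200 = 0
Collecting terms: 0.006 × V_1 = 0.024  =>  V_1 = 4 V
V_th = V_1 - V_2 = 4 - 0 = 4 V
Step 2 — R_th: zero the source — replace V1 by a short circuit (node 2 merges into node 0) — and find the resistance seen between A (node 1) and B (node 0).
Reduce the network between node 1 (A) and node 0 (B) by series/parallel combination:
  Rp1 = R1 ‖ R2 (parallel, both between nodes 0 and 1) = 1/(1/1000 + 1/200) = 166.7 Ω
R_th = 166.7 Ω

Final answer: V_th = 4 V, R_th = 166.7 Ω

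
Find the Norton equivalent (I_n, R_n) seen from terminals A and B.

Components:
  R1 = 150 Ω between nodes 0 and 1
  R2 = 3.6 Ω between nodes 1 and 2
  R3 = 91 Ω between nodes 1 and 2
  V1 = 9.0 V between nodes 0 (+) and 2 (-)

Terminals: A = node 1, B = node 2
Find the Thévenin equivalent first; then I_n = V_th/R_th and R_n = R_th.
Step 1 — V_th is the open-circuit voltage V_A - V_B (nothing connected across the terminals).
Nodal analysis, taking node 2 as the 0 V reference.
Source V1 fixes V_0 = 9 V.
KCL at each unknown node (sum of currents leaving = 0; resistances in Ω):
  Node 1: (V_1 - 9)/150 + (V_1 - 0)/3.6 + (V_1 - 0)/91 = 0
Collecting terms: 0.2954 × V_1 = 0.06  =>  V_1 = 0.2031 V
V_th = V_1 - V_2 = 0.2031 - 0 = 0.2031 V
Step 2 — R_th: zero the source — replace V1 by a short circuit (node 2 merges into node 0) — and find the resistance seen between A (node 1) and B (node 0).
Reduce the network between node 1 (A) and node 0 (B) by series/parallel combination:
  Rp1 = R1 ‖ R2 ‖ R3 (parallel, all between nodes 0 and 1) = 1/(1/150 + 1/3.6 + 1/91) = 3.385 Ω
R_th = 3.385 Ω
I_n = V_th/R_th = 0.2031/3.385 = 0.06 A, and R_n = R_th = 3.385 Ω

Final answer: I_n = 0.06 A, R_n = 3.385 Ω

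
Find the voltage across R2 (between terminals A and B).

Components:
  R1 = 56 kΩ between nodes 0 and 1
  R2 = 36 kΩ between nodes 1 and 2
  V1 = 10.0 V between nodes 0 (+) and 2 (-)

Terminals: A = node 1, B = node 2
R1 and R2 are in series across V1 (node 0 → node 1 → node 2), and the output A–B is taken across R2, so this is a voltage divider.
Series current: I = V1/(R1 + R2) = 10/(56000 + 36000) = 10/92000 = 0.0001087 A
V_R2 = I × R2 = V1 × R2/(R1 + R2) = 10 × 36000/92000 = 3.913 V

Final answer: 3.913 V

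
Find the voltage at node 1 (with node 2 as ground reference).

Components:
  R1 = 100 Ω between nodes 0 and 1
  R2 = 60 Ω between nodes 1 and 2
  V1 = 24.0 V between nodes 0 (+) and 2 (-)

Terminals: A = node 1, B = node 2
Nodal analysis, taking node 2 as the 0 V reference.
Source V1 fixes V_0 = 24 V.
KCL at each unknown node (sum of currents leaving = 0; resistances in Ω):
  Node 1: (V_1 - 24)/100 + (V_1 - 0)/60 = 0
Collecting terms: 0.02667 × V_1 = 0.24  =>  V_1 = 9 V
The requested potential is V_1 = 9 V.

Final answer: V_1 = 9 V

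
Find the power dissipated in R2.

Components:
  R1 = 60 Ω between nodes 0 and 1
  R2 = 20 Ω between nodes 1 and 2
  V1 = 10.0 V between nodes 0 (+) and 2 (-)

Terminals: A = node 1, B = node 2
Nodal analysis, taking node 2 as the 0 V reference.
Source V1 fixes V_0 = 10 V.
KCL at each unknown node (sum of currents leaving = 0; resistances in Ω):
  Node 1: (V_1 - 10)/60 + (V_1 - 0)/20 = 0
Collecting terms: 0.06667 × V_1 = 0.1667  =>  V_1 = 2.5 V
I_R2 = (V_1 - V_2)/R2 = (2.5 - 0)/20 = 0.125 A
P_R2 = I_R2² × R2 = (0.125)² × 20 = 0.3125 W

Final answer: 0.3125 W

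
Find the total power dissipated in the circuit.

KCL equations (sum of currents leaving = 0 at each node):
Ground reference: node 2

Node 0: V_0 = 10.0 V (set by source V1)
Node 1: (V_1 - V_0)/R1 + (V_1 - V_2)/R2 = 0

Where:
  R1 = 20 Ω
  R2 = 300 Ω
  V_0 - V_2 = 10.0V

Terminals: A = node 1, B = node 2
Nodal analysis, taking node 2 as the 0 V reference.
Source V1 fixes V_0 = 10 V.
KCL at each unknown node (sum of currents leaving = 0; resistances in Ω):
  Node 1: (V_1 - 10)/20 + (V_1 - 0)/300 = 0
Collecting terms: 0.05333 × V_1 = 0.5  =>  V_1 = 9.375 V
Power in each resistor, P = (ΔV)²/R:
  P_R1 = (10 - 9.375)²/20 = 0.01953 W
  P_R2 = (9.375 - 0)²/300 = 0.293 W
P_total = P_R1 + P_R2 = 0.3125 W

Final answer: 0.3125 W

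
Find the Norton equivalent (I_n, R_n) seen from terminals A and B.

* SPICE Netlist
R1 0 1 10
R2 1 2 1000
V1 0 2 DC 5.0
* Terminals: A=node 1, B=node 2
Find the Thévenin equivalent first; then I_n = V_th/R_th and R_n = R_th.
Step 1 — V_th is the open-circuit voltage V_A - V_B (nothing connected across the terminals).
Nodal analysis, taking node 2 as the 0 V reference.
Source V1 fixes V_0 = 5 V.
KCL at each unknown node (sum of currents leaving = 0; resistances in Ω):
  Node 1: (V_1 - 5)/10 + (V_1 - 0)/1000 = 0
Collecting terms: 0.101 × V_1 = 0.5  =>  V_1 = 4.95 V
V_th = V_1 - V_2 = 4.95 - 0 = 4.95 V
Step 2 — R_th: zero the source — replace V1 by a short circuit (node 2 merges into node 0) — and find the resistance seen between A (node 1) and B (node 0).
Reduce the network between node 1 (A) and node 0 (B) by series/parallel combination:
  Rp1 = R1 ‖ R2 (parallel, both between nodes 0 and 1) = 1/(1/10 + 1/1000) = 9.901 Ω
R_th = 9.901 Ω
I_n = V_th/R_th = 4.95/9.901 = 0.5 A, and R_n = R_th = 9.901 Ω

Final answer: I_n = 0.5 A, R_n = 9.901 Ω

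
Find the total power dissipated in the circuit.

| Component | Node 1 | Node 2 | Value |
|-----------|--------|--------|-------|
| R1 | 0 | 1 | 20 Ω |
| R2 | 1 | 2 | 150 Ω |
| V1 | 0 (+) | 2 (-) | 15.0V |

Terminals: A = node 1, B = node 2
Nodal analysis, taking node 2 as the 0 V reference.
Source V1 fixes V_0 = 15 V.
KCL at each unknown node (sum of currents leaving = 0; resistances in Ω):
  Node 1: (V_1 - 15)/20 + (V_1 - 0)/150 = 0
Collecting terms: 0.05667 × V_1 = 0.75  =>  V_1 = 13.24 V
Power in each resistor, P = (ΔV)²/R:
  P_R1 = (15 - 13.24)²/20 = 0.1557 W
  P_R2 = (13.24 - 0)²/150 = 1.168 W
P_total = P_R1 + P_R2 = 1.324 W

Final answer: 1.324 W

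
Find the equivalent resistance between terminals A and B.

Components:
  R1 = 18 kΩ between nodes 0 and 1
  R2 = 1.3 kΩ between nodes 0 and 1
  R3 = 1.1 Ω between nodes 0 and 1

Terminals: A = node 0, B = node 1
Reduce the network between node 0 (A) and node 1 (B) by series/parallel combination:
  Rp1 = R1 ‖ R2 ‖ R3 (parallel, all between nodes 0 and 1) = 1/(1/18000 + 1/1300 + 1/1.1) = 1.099 Ω
R_eq = 1.099 Ω

Final answer: 1.099 Ω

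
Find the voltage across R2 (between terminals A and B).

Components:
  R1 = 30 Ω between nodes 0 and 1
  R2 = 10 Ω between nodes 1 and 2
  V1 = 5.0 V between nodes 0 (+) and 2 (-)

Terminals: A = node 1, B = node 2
R1 and R2 are in series across V1 (node 0 → node 1 → node 2), and the output A–B is taken across R2, so this is a voltage divider.
Series current: I = V1/(R1 + R2) = 5/(30 + 10) = 5/40 = 0.125 A
V_R2 = I × R2 = V1 × R2/(R1 + R2) = 5 × 10/40 = 1.25 V

Final answer: 1.25 V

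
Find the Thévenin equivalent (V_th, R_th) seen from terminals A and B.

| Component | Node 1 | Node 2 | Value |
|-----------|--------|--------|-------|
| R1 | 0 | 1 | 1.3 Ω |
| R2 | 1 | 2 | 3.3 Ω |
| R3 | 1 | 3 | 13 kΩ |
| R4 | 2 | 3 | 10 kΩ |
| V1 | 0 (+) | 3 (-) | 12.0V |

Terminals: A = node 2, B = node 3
Step 1 — V_th is the open-circuit voltage V_A - V_B (nothing connected across the terminals).
Nodal analysis, taking node 3 as the 0 V reference.
Source V1 fixes V_0 = 12 V.
KCL at each unknown node (sum of currents leaving = 0; resistances in Ω):
  Node 1: (V_1 - 12)/1.3 + (V_1 - V_2)/3.3 + (V_1 - 0)/13000 = 0
  Node 2: (V_2 - V_1)/3.3 + (V_2 - 0)/10000 = 0
Collecting terms (coefficients in siemens):
  1.072·V_1 - 0.303·V_2 = 9.231
  0.3031·V_2 - 0.303·V_1 = 0
Determinant D = (1.072)(0.3031) - (-0.303)(-0.303) = 0.2332
V_1 = [(9.231)(0.3031) - (-0.303)(0)]/D = 12 V
V_2 = [(1.072)(0) - (9.231)(-0.303)]/D = 11.99 V
V_th = V_2 - V_3 = 11.99 - 0 = 11.99 V
Step 2 — R_th: zero the source — replace V1 by a short circuit (node 3 merges into node 0) — and find the resistance seen between A (node 2) and B (node 0).
Reduce the network between node 2 (A) and node 0 (B) by series/parallel combination:
  Rp1 = R1 ‖ R3 (parallel, both between nodes 0 and 1) = 1/(1/1.3 + 1/13000) = 1.3 Ω
  Rs1 = R2 + Rp1 (series, joined only at node 1) = 3.3 + 1.3 = 4.6 Ω
  Rp2 = R4 ‖ Rs1 (parallel, both between nodes 0 and 2) = 1/(1/10000 + 1/4.6) = 4.598 Ω
R_th = 4.598 Ω

Final answer: V_th = 11.99 V, R_th = 4.598 Ω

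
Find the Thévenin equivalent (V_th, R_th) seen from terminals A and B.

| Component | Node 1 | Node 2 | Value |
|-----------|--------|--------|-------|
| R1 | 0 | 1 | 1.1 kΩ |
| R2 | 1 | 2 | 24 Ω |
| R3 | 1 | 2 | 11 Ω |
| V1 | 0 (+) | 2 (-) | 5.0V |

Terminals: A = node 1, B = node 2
Step 1 — V_th is the open-circuit voltage V_A - V_B (nothing connected across the terminals).
Nodal analysis, taking node 2 as the 0 V reference.
Source V1 fixes V_0 = 5 V.
KCL at each unknown node (sum of currents leaving = 0; resistances in Ω):
  Node 1: (V_1 - 5)/1100 + (V_1 - 0)/24 + (V_1 - 0)/11 = 0
Collecting terms: 0.1335 × V_1 = 0.004545  =>  V_1 = 0.03405 V
V_th = V_1 - V_2 = 0.03405 - 0 = 0.03405 V
Step 2 — R_th: zero the source — replace V1 by a short circuit (node 2 merges into node 0) — and find the resistance seen between A (node 1) and B (node 0).
Reduce the network between node 1 (A) and node 0 (B) by series/parallel combination:
  Rp1 = R1 ‖ R2 ‖ R3 (parallel, all between nodes 0 and 1) = 1/(1/1100 + 1/24 + 1/11) = 7.491 Ω
R_th = 7.491 Ω

Final answer: V_th = 0.03405 V, R_th = 7.491 Ω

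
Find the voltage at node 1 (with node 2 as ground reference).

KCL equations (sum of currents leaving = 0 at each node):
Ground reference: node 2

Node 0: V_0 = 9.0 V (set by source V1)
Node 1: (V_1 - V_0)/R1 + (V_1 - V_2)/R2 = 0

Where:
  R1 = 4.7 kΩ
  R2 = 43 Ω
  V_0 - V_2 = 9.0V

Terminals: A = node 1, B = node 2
Nodal analysis, taking node 2 as the 0 V reference.
Source V1 fixes V_0 = 9 V.
KCL at each unknown node (sum of currents leaving = 0; resistances in Ω):
  Node 1: (V_1 - 9)/4700 + (V_1 - 0)/43 = 0
Collecting terms: 0.02347 × V_1 = 0.001915  =>  V_1 = 0.08159 V
The requested potential is V_1 = 0.08159 V.

Final answer: V_1 = 0.08159 V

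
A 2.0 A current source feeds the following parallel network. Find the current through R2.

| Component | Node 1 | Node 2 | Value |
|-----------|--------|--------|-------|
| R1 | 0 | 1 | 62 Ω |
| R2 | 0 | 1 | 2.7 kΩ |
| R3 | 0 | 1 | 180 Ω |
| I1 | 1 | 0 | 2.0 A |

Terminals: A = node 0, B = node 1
All resistors sit directly between nodes 0 and 1, so they are in parallel and share one voltage V; the full source current 2 A splits among them.
1/R_par = 1/62 + 1/2700 + 1/180 = 0.02205 S  =>  R_par = 45.34 Ω
V = I × R_par = 2 × 45.34 = 90.68 V
I_R2 = V/R2 = 90.68/2700 = 0.03359 A

Final answer: 0.03359 A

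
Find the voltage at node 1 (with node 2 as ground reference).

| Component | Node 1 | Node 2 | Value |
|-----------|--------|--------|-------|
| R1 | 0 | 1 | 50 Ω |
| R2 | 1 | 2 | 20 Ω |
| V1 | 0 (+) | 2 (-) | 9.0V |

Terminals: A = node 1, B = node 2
Nodal analysis, taking node 2 as the 0 V reference.
Source V1 fixes V_0 = 9 V.
KCL at each unknown node (sum of currents leaving = 0; resistances in Ω):
  Node 1: (V_1 - 9)/50 + (V_1 - 0)/20 = 0
Collecting terms: 0.07 × V_1 = 0.18  =>  V_1 = 2.571 V
The requested potential is V_1 = 2.571 V.

Final answer: V_1 = 2.571 V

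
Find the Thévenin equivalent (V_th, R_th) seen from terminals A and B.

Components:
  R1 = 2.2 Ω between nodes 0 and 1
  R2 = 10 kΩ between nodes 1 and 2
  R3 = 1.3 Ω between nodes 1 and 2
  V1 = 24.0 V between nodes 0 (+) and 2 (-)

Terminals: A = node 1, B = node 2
Step 1 — V_th is the open-circuit voltage V_A - V_B (nothing connected across the terminals).
Nodal analysis, taking node 2 as the 0 V reference.
Source V1 fixes V_0 = 24 V.
KCL at each unknown node (sum of currents leaving = 0; resistances in Ω):
  Node 1: (V_1 - 24)/2.2 + (V_1 - 0)/10000 + (V_1 - 0)/1.3 = 0
Collecting terms: 1.224 × V_1 = 10.91  =>  V_1 = 8.914 V
V_th = V_1 - V_2 = 8.914 - 0 = 8.914 V
Step 2 — R_th: zero the source — replace V1 by a short circuit (node 2 merges into node 0) — and find the resistance seen between A (node 1) and B (node 0).
Reduce the network between node 1 (A) and node 0 (B) by series/parallel combination:
  Rp1 = R1 ‖ R2 ‖ R3 (parallel, all between nodes 0 and 1) = 1/(1/2.2 + 1/10000 + 1/1.3) = 0.8171 Ω
R_th = 0.8171 Ω

Final answer: V_th = 8.914 V, R_th = 0.8171 Ω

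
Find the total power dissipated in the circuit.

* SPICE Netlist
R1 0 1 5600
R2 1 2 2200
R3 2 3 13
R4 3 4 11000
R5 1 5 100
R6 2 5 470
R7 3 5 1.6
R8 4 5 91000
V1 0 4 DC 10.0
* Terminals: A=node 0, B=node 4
Nodal analysis, taking node 4 as the 0 V reference.
Source V1 fixes V_0 = 10 V.
KCL at each unknown node (sum of currents leaving = 0; resistances in Ω):
  Node 1: (V_1 - 10)/5600 + (V_1 - V_2)/2200 + (V_1 - V_5)/100 = 0
  Node 2: (V_2 - V_1)/2200 + (V_2 - V_3)/13 + (V_2 - V_5)/470 = 0
  Node 3: (V_3 - V_2)/13 + (V_3 - 0)/11000 + (V_3 - V_5)/1.6 = 0
  Node 5: (V_5 - V_1)/100 + (V_5 - V_2)/470 + (V_5 - V_3)/1.6 + (V_5 - 0)/91000 = 0
Collecting terms (coefficients in siemens):
  0.01063·V_1 - 0.0004545·V_2 - 0.01·V_5 = 0.001786
  0.07951·V_2 - 0.0004545·V_1 - 0.07692·V_3 - 0.002128·V_5 = 0
  0.702·V_3 - 0.07692·V_2 - 0.625·V_5 = 0
  0.6371·V_5 - 0.01·V_1 - 0.002128·V_2 - 0.625·V_3 = 0
Solving these 4 simultaneous equations (Gaussian elimination) gives:
  V_1 = 6.39 V, V_2 = 6.327 V, V_3 = 6.327 V, V_5 = 6.328 V
Power in each resistor, P = (ΔV)²/R:
  P_R1 = (10 - 6.39)²/5600 = 0.002328 W
  P_R2 = (6.39 - 6.327)²/2200 = 0.000001755 W
  P_R3 = (6.327 - 6.327)²/13 = 0.00000001116 W
  P_R4 = (6.327 - 0)²/11000 = 0.003639 W
  P_R5 = (6.39 - 6.328)²/100 = 0.000038 W
  P_R6 = (6.327 - 6.328)²/470 = 0.0000000005163 W
  P_R7 = (6.327 - 6.328)²/1.6 = 0.0000004768 W
  P_R8 = (0 - 6.328)²/91000 = 0.00044 W
P_total = P_R1 + P_R2 + P_R3 + P_R4 + P_R5 + P_R6 + P_R7 + P_R8 = 0.006447 W

Final answer: 0.006447 W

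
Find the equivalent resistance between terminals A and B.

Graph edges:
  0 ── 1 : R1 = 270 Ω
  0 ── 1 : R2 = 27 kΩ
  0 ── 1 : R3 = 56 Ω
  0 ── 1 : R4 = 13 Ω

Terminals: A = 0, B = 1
Reduce the network between node 0 (A) and node 1 (B) by series/parallel combination:
  Rp1 = R1 ‖ R2 ‖ R3 ‖ R4 (parallel, all between nodes 0 and 1) = 1/(1/270 + 1/27000 + 1/56 + 1/13) = 10.15 Ω
R_eq = 10.15 Ω

Final answer: 10.15 Ω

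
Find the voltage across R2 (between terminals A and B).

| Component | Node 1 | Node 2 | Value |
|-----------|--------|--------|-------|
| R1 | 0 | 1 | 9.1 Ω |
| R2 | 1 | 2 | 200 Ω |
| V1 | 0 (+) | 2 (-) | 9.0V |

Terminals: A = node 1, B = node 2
R1 and R2 are in series across V1 (node 0 → node 1 → node 2), and the output A–B is taken across R2, so this is a voltage divider.
Series current: I = V1/(R1 + R2) = 9/(9.1 + 200) = 9/209.1 = 0.04304 A
V_R2 = I × R2 = V1 × R2/(R1 + R2) = 9 × 200/209.1 = 8.608 V

Final answer: 8.608 V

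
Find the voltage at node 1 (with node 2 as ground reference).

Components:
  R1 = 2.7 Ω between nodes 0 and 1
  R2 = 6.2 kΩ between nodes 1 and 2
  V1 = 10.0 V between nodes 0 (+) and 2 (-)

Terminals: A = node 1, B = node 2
Nodal analysis, taking node 2 as the 0 V reference.
Source V1 fixes V_0 = 10 V.
KCL at each unknown node (sum of currents leaving = 0; resistances in Ω):
  Node 1: (V_1 - 10)/2.7 + (V_1 - 0)/6200 = 0
Collecting terms: 0.3705 × V_1 = 3.704  =>  V_1 = 9.996 V
The requested potential is V_1 = 9.996 V.

Final answer: V_1 = 9.996 V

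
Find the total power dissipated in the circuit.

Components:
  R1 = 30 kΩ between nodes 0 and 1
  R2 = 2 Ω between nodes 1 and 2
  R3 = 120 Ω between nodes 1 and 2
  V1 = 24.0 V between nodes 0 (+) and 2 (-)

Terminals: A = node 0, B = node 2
Nodal analysis, taking node 2 as the 0 V reference.
Source V1 fixes V_0 = 24 V.
KCL at each unknown node (sum of currents leaving = 0; resistances in Ω):
  Node 1: (V_1 - 24)/30000 + (V_1 - 0)/2 + (V_1 - 0)/120 = 0
Collecting terms: 0.5084 × V_1 = 0.0008  =>  V_1 = 0.001574 V
Power in each resistor, P = (ΔV)²/R:
  P_R1 = (24 - 0.001574)²/30000 = 0.0192 W
  P_R2 = (0.001574 - 0)²/2 = 0.000001238 W
  P_R3 = (0.001574 - 0)²/120 = 0.00000002064 W
P_total = P_R1 + P_R2 + P_R3 = 0.0192 W

Final answer: 0.0192 W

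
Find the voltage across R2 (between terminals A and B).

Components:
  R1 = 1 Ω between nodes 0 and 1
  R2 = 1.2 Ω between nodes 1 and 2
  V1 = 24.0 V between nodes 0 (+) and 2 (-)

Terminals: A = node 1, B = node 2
R1 and R2 are in series across V1 (node 0 → node 1 → node 2), and the output A–B is taken across R2, so this is a voltage divider.
Series current: I = V1/(R1 + R2) = 24/(1 + 1.2) = 24/2.2 = 10.91 A
V_R2 = I × R2 = V1 × R2/(R1 + R2) = 24 × 1.2/2.2 = 13.09 V

Final answer: 13.09 V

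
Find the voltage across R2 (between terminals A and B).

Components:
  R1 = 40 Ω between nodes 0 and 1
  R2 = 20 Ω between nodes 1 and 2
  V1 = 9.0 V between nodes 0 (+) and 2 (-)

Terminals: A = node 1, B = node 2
R1 and R2 are in series across V1 (node 0 → node 1 → node 2), and the output A–B is taken across R2, so this is a voltage divider.
Series current: I = V1/(R1 + R2) = 9/(40 + 20) = 9/60 = 0.15 A
V_R2 = I × R2 = V1 × R2/(R1 + R2) = 9 × 20/60 = 3 V

Final answer: 3 V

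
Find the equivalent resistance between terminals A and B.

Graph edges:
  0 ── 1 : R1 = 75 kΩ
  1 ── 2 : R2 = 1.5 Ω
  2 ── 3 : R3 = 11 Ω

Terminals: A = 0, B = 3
Reduce the network between node 0 (A) and node 3 (B) by series/parallel combination:
  Rs1 = R1 + R2 (series, joined only at node 1) = 75000 + 1.5 = 75000 Ω
  Rs2 = R3 + Rs1 (series, joined only at node 2) = 11 + 75000 = 75010 Ω
R_eq = 75.01 kΩ

Final answer: 75.01 kΩ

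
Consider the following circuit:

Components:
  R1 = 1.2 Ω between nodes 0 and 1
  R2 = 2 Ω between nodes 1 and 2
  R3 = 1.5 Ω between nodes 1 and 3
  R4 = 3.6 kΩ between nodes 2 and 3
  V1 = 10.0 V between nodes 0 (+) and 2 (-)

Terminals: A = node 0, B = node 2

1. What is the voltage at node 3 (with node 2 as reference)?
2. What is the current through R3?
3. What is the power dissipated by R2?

Nodal analysis, taking node 2 as the 0 V reference.
Source V1 fixes V_0 = 10 V.
KCL at each unknown node (sum of currents leaving = 0; resistances in Ω):
  Node 1: (V_1 - 10)/1.2 + (V_1 - 0)/2 + (V_1 - V_3)/1.5 = 0
  Node 3: (V_3 - V_1)/1.5 + (V_3 - 0)/3600 = 0
Collecting terms (coefficients in siemens):
  2·V_1 - 0.6667·V_3 = 8.333
  0.6669·V_3 - 0.6667·V_1 = 0
Determinant D = (2)(0.6669) - (-0.6667)(-0.6667) = 0.8894
V_1 = [(8.333)(0.6669) - (-0.6667)(0)]/D = 6.249 V
V_3 = [(2)(0) - (8.333)(-0.6667)]/D = 6.246 V
Part 1:
  Read off the nodal solution: V_3 = 6.246 V
Part 2:
  I_R3 = (V_1 - V_3)/R3 = (6.249 - 6.246)/1.5 = 0.001735 A
  Magnitude: I_R3 = 0.001735 A
Part 3:
  I_R2 = (V_1 - V_2)/R2 = (6.249 - 0)/2 = 3.124 A
  P_R2 = I_R2² × R2 = (3.124)² × 2 = 19.52 W

Final answers:
1. V_3 = 6.246 V
2. I_R3 = 0.001735 A
3. P_R2 = 19.52 W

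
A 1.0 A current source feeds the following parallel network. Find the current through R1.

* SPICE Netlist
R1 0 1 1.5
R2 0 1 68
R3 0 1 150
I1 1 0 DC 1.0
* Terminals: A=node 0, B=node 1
All resistors sit directly between nodes 0 and 1, so they are in parallel and share one voltage V; the full source current 1 A splits among them.
1/R_par = 1/1.5 + 1/68 + 1/150 = 0.688 S  =>  R_par = 1.453 Ω
V = I × R_par = 1 × 1.453 = 1.453 V
I_R1 = V/R1 = 1.453/1.5 = 0.9689 A

Final answer: 0.9689 A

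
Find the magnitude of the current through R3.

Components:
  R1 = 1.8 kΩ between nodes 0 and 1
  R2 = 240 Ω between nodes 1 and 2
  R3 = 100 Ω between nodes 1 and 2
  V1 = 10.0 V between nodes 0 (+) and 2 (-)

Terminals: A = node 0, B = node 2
Nodal analysis, taking node 2 as the 0 V reference.
Source V1 fixes V_0 = 10 V.
KCL at each unknown node (sum of currents leaving = 0; resistances in Ω):
  Node 1: (V_1 - 10)/1800 + (V_1 - 0)/240 + (V_1 - 0)/100 = 0
Collecting terms: 0.01472 × V_1 = 0.005556  =>  V_1 = 0.3774 V
I_R3 = (V_1 - V_2)/R3 = (0.3774 - 0)/100 = 0.003774 A
|I_R3| = 0.003774 A

Final answer: |I_R3| = 0.003774 A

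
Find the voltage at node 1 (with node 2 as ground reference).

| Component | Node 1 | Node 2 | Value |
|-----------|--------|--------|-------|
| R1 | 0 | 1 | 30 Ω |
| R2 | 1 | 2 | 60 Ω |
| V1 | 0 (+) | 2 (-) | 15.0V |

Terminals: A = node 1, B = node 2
Nodal analysis, taking node 2 as the 0 V reference.
Source V1 fixes V_0 = 15 V.
KCL at each unknown node (sum of currents leaving = 0; resistances in Ω):
  Node 1: (V_1 - 15)/30 + (V_1 - 0)/60 = 0
Collecting terms: 0.05 × V_1 = 0.5  =>  V_1 = 10 V
The requested potential is V_1 = 10 V.

Final answer: V_1 = 10 V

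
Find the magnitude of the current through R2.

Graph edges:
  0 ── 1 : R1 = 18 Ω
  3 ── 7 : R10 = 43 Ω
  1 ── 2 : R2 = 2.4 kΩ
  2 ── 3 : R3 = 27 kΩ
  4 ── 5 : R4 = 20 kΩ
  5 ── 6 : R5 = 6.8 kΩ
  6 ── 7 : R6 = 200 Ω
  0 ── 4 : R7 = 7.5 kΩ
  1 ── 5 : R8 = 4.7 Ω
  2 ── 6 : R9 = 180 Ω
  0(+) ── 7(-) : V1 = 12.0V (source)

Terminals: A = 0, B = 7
Nodal analysis, taking node 7 as the 0 V reference.
Source V1 fixes V_0 = 12 V.
KCL at each unknown node (sum of currents leaving = 0; resistances in Ω):
  Node 1: (V_1 - 12)/18 + (V_1 - V_2)/2400 + (V_1 - V_5)/4.7 = 0
  Node 2: (V_2 - V_1)/2400 + (V_2 - V_3)/27000 + (V_2 - V_6)/180 = 0
  Node 3: (V_3 - V_2)/27000 + (V_3 - 0)/43 = 0
  Node 4: (V_4 - V_5)/20000 + (V_4 - 12)/7500 = 0
  Node 5: (V_5 - V_4)/20000 + (V_5 - V_6)/6800 + (V_5 - V_1)/4.7 = 0
  Node 6: (V_6 - V_5)/6800 + (V_6 - 0)/200 + (V_6 - V_2)/180 = 0
Collecting terms (coefficients in siemens):
  0.2687·V_1 - 0.0004167·V_2 - 0.2128·V_5 = 0.6667
  0.006009·V_2 - 0.0004167·V_1 - 0.00003704·V_3 - 0.005556·V_6 = 0
  0.02329·V_3 - 0.00003704·V_2 = 0
  0.0001833·V_4 - 0.00005·V_5 = 0.0016
  0.213·V_5 - 0.2128·V_1 - 0.00005·V_4 - 0.0001471·V_6 = 0
  0.0107·V_6 - 0.005556·V_2 - 0.0001471·V_5 = 0
Solving these 6 simultaneous equations (Gaussian elimination) gives:
  V_1 = 11.9 V, V_2 = 1.876 V, V_3 = 0.002984 V, V_4 = 11.97 V
  V_5 = 11.89 V, V_6 = 1.137 V
I_R2 = (V_1 - V_2)/R2 = (11.9 - 1.876)/2400 = 0.004175 A
|I_R2| = 0.004175 A

Final answer: |I_R2| = 0.004175 A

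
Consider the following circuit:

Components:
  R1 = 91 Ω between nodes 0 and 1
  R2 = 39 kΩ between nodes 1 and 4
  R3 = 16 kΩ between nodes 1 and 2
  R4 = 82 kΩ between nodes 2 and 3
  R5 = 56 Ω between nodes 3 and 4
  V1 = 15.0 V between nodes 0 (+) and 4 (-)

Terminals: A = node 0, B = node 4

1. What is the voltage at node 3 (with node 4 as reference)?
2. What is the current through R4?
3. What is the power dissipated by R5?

Nodal analysis, taking node 4 as the 0 V reference.
Source V1 fixes V_0 = 15 V.
KCL at each unknown node (sum of currents leaving = 0; resistances in Ω):
  Node 1: (V_1 - 15)/91 + (V_1 - 0)/39000 + (V_1 - V_2)/16000 = 0
  Node 2: (V_2 - V_1)/16000 + (V_2 - V_3)/82000 = 0
  Node 3: (V_3 - V_2)/82000 + (V_3 - 0)/56 = 0
Collecting terms (coefficients in siemens):
  0.01108·V_1 - 0.0000625·V_2 = 0.1648
  0.0000747·V_2 - 0.0000625·V_1 - 0.0000122·V_3 = 0
  0.01787·V_3 - 0.0000122·V_2 = 0
Solving these 3 simultaneous equations (Gaussian elimination) gives:
  V_1 = 14.95 V, V_2 = 12.51 V, V_3 = 0.008539 V
Part 1:
  Read off the nodal solution: V_3 = 0.008539 V
Part 2:
  I_R4 = (V_2 - V_3)/R4 = (12.51 - 0.008539)/82000 = 0.0001525 A
  Magnitude: I_R4 = 0.0001525 A
Part 3:
  I_R5 = (V_3 - V_4)/R5 = (0.008539 - 0)/56 = 0.0001525 A
  P_R5 = I_R5² × R5 = (0.0001525)² × 56 = 0.000001302 W

Final answers:
1. V_3 = 0.008539 V
2. I_R4 = 0.0001525 A
3. P_R5 = 1.302e-06 W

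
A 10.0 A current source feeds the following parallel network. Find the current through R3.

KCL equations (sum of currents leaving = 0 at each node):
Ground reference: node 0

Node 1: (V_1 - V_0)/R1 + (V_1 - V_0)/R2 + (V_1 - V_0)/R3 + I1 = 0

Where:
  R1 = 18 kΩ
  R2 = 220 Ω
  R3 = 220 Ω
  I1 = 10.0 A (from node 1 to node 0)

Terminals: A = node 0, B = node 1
All resistors sit directly between nodes 0 and 1, so they are in parallel and share one voltage V; the full source current 10 A splits among them.
1/R_par = 1/18000 + 1/220 + 1/220 = 0.009146 S  =>  R_par = 109.3 Ω
V = I × R_par = 10 × 109.3 = 1093 V
I_R3 = V/R3 = 1093/220 = 4.97 A

Final answer: 4.97 A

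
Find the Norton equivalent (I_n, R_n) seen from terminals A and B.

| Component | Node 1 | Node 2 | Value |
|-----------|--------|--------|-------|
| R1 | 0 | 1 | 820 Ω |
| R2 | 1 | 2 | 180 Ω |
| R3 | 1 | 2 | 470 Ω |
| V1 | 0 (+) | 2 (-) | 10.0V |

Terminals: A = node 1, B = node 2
Find the Thévenin equivalent first; then I_n = V_th/R_th and R_n = R_th.
Step 1 — V_th is the open-circuit voltage V_A - V_B (nothing connected across the terminals).
Nodal analysis, taking node 2 as the 0 V reference.
Source V1 fixes V_0 = 10 V.
KCL at each unknown node (sum of currents leaving = 0; resistances in Ω):
  Node 1: (V_1 - 10)/820 + (V_1 - 0)/180 + (V_1 - 0)/470 = 0
Collecting terms: 0.008903 × V_1 = 0.0122  =>  V_1 = 1.37 V
V_th = V_1 - V_2 = 1.37 - 0 = 1.37 V
Step 2 — R_th: zero the source — replace V1 by a short circuit (node 2 merges into node 0) — and find the resistance seen between A (node 1) and B (node 0).
Reduce the network between node 1 (A) and node 0 (B) by series/parallel combination:
  Rp1 = R1 ‖ R2 ‖ R3 (parallel, all between nodes 0 and 1) = 1/(1/820 + 1/180 + 1/470) = 112.3 Ω
R_th = 112.3 Ω
I_n = V_th/R_th = 1.37/112.3 = 0.0122 A, and R_n = R_th = 112.3 Ω

Final answer: I_n = 0.0122 A, R_n = 112.3 Ω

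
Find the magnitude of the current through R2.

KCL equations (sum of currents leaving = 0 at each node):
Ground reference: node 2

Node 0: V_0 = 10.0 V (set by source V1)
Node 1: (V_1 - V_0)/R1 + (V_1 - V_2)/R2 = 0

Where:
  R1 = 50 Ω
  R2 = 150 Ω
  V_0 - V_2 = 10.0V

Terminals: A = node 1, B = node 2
Nodal analysis, taking node 2 as the 0 V reference.
Source V1 fixes V_0 = 10 V.
KCL at each unknown node (sum of currents leaving = 0; resistances in Ω):
  Node 1: (V_1 - 10)/50 + (V_1 - 0)/150 = 0
Collecting terms: 0.02667 × V_1 = 0.2  =>  V_1 = 7.5 V
I_R2 = (V_1 - V_2)/R2 = (7.5 - 0)/150 = 0.05 A
|I_R2| = 0.05 A

Final answer: |I_R2| = 0.05 A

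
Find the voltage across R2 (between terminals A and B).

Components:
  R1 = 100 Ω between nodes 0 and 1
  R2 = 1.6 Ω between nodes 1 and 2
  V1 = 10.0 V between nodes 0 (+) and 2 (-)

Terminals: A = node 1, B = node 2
R1 and R2 are in series across V1 (node 0 → node 1 → node 2), and the output A–B is taken across R2, so this is a voltage divider.
Series current: I = V1/(R1 + R2) = 10/(100 + 1.6) = 10/101.6 = 0.09843 A
V_R2 = I × R2 = V1 × R2/(R1 + R2) = 10 × 1.6/101.6 = 0.1575 V

Final answer: 0.1575 V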